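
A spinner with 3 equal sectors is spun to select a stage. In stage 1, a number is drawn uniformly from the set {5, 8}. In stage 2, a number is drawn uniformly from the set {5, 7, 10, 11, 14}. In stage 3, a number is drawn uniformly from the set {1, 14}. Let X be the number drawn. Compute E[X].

E[X | stage 1] = (5+8)/2 = 13/2.
E[X | stage 2] = (5+7+10+11+14)/5 = 47/5.
E[X | stage 3] = (1+14)/2 = 15/2.
By the law of total expectation,
E[X] = (1/3)·(13/2) + (1/3)·(47/5) + (1/3)·(15/2) = 39/5.

39/5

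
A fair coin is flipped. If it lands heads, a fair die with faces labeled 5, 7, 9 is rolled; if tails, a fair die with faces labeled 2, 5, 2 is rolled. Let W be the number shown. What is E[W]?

E[W | heads] = (5+7+9)/3 = 7.
E[W | tails] = (2+5+2)/3 = 3.
E[W] = (1/2)·(7) + (1/2)·(3) = 5.

5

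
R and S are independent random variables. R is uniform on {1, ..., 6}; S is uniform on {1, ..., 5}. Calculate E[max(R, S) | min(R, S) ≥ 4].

31/6

Outcomes with min(R, S) ≥ 4: (4,4), (4,5), (5,4), (5,5), (6,4), (6,5), each with probability 1/30.
E[max(R, S) | min(R, S) ≥ 4] = (4 + 5 + 5 + 5 + 6 + 6) / 6 = 31/6.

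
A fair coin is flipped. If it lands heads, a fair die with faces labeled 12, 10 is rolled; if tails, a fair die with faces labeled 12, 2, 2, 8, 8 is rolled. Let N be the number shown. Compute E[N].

E[N | heads] = (12+10)/2 = 11.
E[N | tails] = (12+2+2+8+8)/5 = 32/5.
By the law of total expectation,
E[N] = (1/2)·(11) + (1/2)·(32/5) = 87/10.

87/10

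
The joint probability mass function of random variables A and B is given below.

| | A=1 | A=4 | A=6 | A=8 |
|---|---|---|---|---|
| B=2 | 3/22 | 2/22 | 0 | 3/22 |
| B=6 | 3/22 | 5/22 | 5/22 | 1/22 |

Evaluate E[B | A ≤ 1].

4

P(A ≤ 1) = 3/11.
Σ B·P over the event = 2·(3/22) + 6·(3/22) = 12/11.
E[B | A ≤ 1] = (12/11) / (3/11) = 4.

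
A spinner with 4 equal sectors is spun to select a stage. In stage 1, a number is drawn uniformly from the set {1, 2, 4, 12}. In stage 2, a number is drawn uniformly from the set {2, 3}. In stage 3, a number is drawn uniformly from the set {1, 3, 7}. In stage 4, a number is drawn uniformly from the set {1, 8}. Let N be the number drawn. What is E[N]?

E[N | stage 1] = (1+2+4+12)/4 = 19/4.
E[N | stage 2] = (2+3)/2 = 5/2.
E[N | stage 3] = (1+3+7)/3 = 11/3.
E[N | stage 4] = (1+8)/2 = 9/2.
By the law of total expectation,
E[N] = (1/4)·(19/4) + (1/4)·(5/2) + (1/4)·(11/3) + (1/4)·(9/2) = 185/48.

185/48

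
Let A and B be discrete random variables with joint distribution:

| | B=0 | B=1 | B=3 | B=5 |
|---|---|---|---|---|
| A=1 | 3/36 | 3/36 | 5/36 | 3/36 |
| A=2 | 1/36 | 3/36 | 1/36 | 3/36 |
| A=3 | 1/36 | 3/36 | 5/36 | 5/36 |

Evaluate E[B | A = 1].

33/14

P(A = 1) = 7/18.
Σ B·P over the event = 0·(3/36) + 1·(3/36) + 3·(5/36) + 5·(3/36) = 11/12.
E[B | A = 1] = (11/12) / (7/18) = 33/14.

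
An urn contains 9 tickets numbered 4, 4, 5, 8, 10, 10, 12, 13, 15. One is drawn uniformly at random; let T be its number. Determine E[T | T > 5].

P(T > 5) = 2/3.
Σ over the event: 8·1/9 + 10·2/9 + 12·1/9 + 13·1/9 + 15·1/9 = 68/9.
E[T | T > 5] = (68/9) / (2/3) = 34/3.

34/3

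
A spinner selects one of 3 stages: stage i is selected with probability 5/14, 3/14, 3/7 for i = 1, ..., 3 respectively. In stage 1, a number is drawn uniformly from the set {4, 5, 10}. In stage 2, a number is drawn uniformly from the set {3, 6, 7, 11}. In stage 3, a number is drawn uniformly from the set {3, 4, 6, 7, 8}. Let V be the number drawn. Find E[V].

733/120

E[V | stage 1] = (4+5+10)/3 = 19/3.
E[V | stage 2] = (3+6+7+11)/4 = 27/4.
E[V | stage 3] = (3+4+6+7+8)/5 = 28/5.
By the law of total expectation,
E[V] = (5/14)·(19/3) + (3/14)·(27/4) + (3/7)·(28/5) = 733/120.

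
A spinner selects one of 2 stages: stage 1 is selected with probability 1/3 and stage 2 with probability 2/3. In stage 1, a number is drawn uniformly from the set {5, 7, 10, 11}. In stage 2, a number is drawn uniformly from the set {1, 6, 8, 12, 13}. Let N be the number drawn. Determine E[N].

97/12

E[N | stage 1] = (5+7+10+11)/4 = 33/4.
E[N | stage 2] = (1+6+8+12+13)/5 = 8.
E[N] = (1/3)·(33/4) + (2/3)·(8) = 97/12.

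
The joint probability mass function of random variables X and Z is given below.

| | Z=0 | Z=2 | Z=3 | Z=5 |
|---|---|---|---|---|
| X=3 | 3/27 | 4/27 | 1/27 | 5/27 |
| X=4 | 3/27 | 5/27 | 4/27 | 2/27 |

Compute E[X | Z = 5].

23/7

P(Z = 5) = 7/27.
Σ X·P over the event = 3·(5/27) + 4·(2/27) = 23/27.
E[X | Z = 5] = (23/27) / (7/27) = 23/7.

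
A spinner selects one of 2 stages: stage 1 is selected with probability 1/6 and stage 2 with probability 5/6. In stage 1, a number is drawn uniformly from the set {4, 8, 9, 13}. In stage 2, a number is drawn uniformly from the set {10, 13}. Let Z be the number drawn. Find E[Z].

E[Z | stage 1] = (4+8+9+13)/4 = 17/2.
E[Z | stage 2] = (10+13)/2 = 23/2.
E[Z] = (1/6)·(17/2) + (5/6)·(23/2) = 11.

11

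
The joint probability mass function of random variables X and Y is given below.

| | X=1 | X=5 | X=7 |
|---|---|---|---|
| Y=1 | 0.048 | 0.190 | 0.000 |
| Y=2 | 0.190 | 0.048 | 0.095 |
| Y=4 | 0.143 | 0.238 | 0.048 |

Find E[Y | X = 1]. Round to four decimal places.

P(X = 1) = 0.381.
Σ Y·P over the event = 1·(0.048) + 2·(0.190) + 4·(0.143) = 1.000.
E[Y | X = 1] = (1.000) / (0.381) = 2.6247.

2.6247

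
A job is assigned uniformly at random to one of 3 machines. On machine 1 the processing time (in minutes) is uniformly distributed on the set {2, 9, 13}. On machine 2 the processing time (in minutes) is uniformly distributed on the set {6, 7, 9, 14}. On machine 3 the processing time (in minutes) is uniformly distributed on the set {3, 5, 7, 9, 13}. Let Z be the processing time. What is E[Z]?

E[Z | machine 1] = (2+9+13)/3 = 8.
E[Z | machine 2] = (6+7+9+14)/4 = 9.
E[Z | machine 3] = (3+5+7+9+13)/5 = 37/5.
E[Z] = (1/3)·(8) + (1/3)·(9) + (1/3)·(37/5) = 122/15.

122/15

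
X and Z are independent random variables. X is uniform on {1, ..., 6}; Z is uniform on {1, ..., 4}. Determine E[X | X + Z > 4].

P(X + Z > 4) = 3/4.
Summing X·P(x,y) over outcomes with X + Z > 4 gives 37/12.
E[X | X + Z > 4] = (37/12) / (3/4) = 37/9.

37/9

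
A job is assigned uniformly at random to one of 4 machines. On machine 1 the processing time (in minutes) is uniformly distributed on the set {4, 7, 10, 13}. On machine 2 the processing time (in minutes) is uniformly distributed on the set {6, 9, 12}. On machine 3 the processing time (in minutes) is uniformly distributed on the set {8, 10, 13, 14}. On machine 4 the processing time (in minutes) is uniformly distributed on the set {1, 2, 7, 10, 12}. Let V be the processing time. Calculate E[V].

E[V | machine 1] = (4+7+10+13)/4 = 17/2.
E[V | machine 2] = (6+9+12)/3 = 9.
E[V | machine 3] = (8+10+13+14)/4 = 45/4.
E[V | machine 4] = (1+2+7+10+12)/5 = 32/5.
E[V] = (1/4)·(17/2) + (1/4)·(9) + (1/4)·(45/4) + (1/4)·(32/5) = 703/80.

703/80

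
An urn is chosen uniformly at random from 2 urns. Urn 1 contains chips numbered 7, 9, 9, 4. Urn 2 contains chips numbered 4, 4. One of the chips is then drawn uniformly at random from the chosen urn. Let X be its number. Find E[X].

45/8

E[X | urn 1] = (7+9+9+4)/4 = 29/4.
E[X | urn 2] = (4+4)/2 = 4.
E[X] = (1/2)·(29/4) + (1/2)·(4) = 45/8.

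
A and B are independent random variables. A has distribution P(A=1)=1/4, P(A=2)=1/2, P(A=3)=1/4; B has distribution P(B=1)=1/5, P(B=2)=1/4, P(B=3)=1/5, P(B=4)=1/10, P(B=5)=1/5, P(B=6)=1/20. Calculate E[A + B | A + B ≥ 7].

67/9

P(A + B ≥ 7) = 9/40.
Summing (A+B)·P(x,y) over outcomes with A + B ≥ 7 gives 67/40.
E[A + B | A + B ≥ 7] = (67/40) / (9/40) = 67/9.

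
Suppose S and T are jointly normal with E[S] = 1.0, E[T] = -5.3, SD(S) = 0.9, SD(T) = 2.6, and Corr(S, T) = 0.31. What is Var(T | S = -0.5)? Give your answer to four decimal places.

6.1104

Var(T | S=x) = (1 − ρ²)·σ_T².
Var(T | S=-0.5) = (2.6)²·(1 − (0.31)²) = 6.76·0.9039 = 6.1104.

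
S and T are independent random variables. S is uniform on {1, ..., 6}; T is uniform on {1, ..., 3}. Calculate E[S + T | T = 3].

Outcomes with T = 3: (1,3), (2,3), (3,3), (4,3), (5,3), (6,3), each with probability 1/18.
E[S + T | T = 3] = (4 + 5 + 6 + 7 + 8 + 9) / 6 = 13/2.

13/2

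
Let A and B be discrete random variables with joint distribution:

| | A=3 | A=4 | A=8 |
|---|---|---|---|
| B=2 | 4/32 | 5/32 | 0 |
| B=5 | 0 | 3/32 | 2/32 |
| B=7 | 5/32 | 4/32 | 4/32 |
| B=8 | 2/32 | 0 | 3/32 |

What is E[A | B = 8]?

6

P(B = 8) = 5/32.
Summing A·P(A=x,B=y) over the conditioning event gives 15/16.
E[A | B = 8] = (15/16) / (5/32) = 6.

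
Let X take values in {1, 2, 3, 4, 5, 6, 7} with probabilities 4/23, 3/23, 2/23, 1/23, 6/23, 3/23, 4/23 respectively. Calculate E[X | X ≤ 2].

P(X ≤ 2) = 7/23.
Σ over the event: 1·4/23 + 2·3/23 = 10/23.
E[X | X ≤ 2] = (10/23) / (7/23) = 10/7.

10/7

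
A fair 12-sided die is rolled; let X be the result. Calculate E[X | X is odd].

Given X is odd, X is equally likely to be any of {1, 3, 5, 7, 9, 11}.
E[X | X is odd] = (1 + 3 + 5 + 7 + 9 + 11) / 6 = 6.

6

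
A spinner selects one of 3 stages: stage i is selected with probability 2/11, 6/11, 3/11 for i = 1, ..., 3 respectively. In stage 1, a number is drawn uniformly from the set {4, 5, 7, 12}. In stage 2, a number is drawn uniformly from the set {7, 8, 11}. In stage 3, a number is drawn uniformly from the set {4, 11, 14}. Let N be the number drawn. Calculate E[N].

95/11

E[N | stage 1] = (4+5+7+12)/4 = 7.
E[N | stage 2] = (7+8+11)/3 = 26/3.
E[N | stage 3] = (4+11+14)/3 = 29/3.
By the law of total expectation,
E[N] = (2/11)·(7) + (6/11)·(26/3) + (3/11)·(29/3) = 95/11.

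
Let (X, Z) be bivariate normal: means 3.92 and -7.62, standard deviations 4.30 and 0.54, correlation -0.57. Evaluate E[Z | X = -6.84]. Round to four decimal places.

-6.8498

For a bivariate normal, E[Z | X=x] = μ_Z + ρ·(σ_Z/σ_X)·(x − μ_X).
E[Z | X=-6.84] = -7.62 + (-0.57)·(0.54/4.30)·(-6.84 − (3.92)) = -7.62 + (-0.071581)·(-10.76) = -6.8498.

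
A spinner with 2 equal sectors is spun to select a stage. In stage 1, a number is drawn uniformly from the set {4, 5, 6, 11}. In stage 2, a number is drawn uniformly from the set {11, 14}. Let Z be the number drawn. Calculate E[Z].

19/2

E[Z | stage 1] = (4+5+6+11)/4 = 13/2.
E[Z | stage 2] = (11+14)/2 = 25/2.
E[Z] = (1/2)·(13/2) + (1/2)·(25/2) = 19/2.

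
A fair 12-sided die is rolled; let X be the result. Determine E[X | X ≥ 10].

Given X ≥ 10, X is equally likely to be any of {10, 11, 12}.
E[X | X ≥ 10] = (10 + 11 + 12) / 3 = 11.

11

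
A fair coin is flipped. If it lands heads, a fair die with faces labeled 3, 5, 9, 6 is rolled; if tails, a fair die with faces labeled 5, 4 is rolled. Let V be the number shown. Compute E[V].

E[V | heads] = (3+5+9+6)/4 = 23/4.
E[V | tails] = (5+4)/2 = 9/2.
By the law of total expectation,
E[V] = (1/2)·(23/4) + (1/2)·(9/2) = 41/8.

41/8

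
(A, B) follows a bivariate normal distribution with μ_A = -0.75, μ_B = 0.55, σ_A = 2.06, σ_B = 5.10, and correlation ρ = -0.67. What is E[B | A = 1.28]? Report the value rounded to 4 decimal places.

For a bivariate normal, E[B | A=x] = μ_B + ρ·(σ_B/σ_A)·(x − μ_A).
E[B | A=1.28] = 0.55 + (-0.67)·(5.10/2.06)·(1.28 − (-0.75)) = 0.55 + (-1.6587)·(2.03) = -2.8172.

-2.8172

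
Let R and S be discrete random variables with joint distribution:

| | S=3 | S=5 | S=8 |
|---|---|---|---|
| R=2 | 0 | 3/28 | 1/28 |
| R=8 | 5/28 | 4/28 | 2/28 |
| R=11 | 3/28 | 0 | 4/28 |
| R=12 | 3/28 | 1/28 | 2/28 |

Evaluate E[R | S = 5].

P(S = 5) = 2/7.
Σ R·P over the event = 2·(3/28) + 8·(4/28) + 12·(1/28) = 25/14.
E[R | S = 5] = (25/14) / (2/7) = 25/4.

25/4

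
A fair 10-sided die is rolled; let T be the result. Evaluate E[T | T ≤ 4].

Given T ≤ 4, T is equally likely to be any of {1, 2, 3, 4}.
E[T | T ≤ 4] = (1 + 2 + 3 + 4) / 4 = 5/2.

5/2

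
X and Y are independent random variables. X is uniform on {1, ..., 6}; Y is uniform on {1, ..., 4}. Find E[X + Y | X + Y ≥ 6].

52/7

P(X + Y ≥ 6) = 7/12.
Summing (X+Y)·P(x,y) over outcomes with X + Y ≥ 6 gives 13/3.
E[X + Y | X + Y ≥ 6] = (13/3) / (7/12) = 52/7.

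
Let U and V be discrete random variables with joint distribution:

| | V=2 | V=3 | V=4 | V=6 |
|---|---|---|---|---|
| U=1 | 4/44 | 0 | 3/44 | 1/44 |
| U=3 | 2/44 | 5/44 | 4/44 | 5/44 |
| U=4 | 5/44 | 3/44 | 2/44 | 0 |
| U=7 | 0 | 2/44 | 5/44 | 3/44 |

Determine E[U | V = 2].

30/11

P(V = 2) = 1/4.
Σ U·P over the event = 1·(4/44) + 3·(2/44) + 4·(5/44) = 15/22.
E[U | V = 2] = (15/22) / (1/4) = 30/11.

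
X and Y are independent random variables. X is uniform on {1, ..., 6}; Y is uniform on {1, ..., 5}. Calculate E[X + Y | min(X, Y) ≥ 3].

17/2

P(min(X, Y) ≥ 3) = 2/5.
Summing (X+Y)·P(x,y) over outcomes with min(X, Y) ≥ 3 gives 17/5.
E[X + Y | min(X, Y) ≥ 3] = (17/5) / (2/5) = 17/2.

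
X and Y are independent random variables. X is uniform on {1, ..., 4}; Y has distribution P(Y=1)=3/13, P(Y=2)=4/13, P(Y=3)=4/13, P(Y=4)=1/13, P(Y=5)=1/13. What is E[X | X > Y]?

P(X > Y) = 21/52.
Summing X·P(x,y) over outcomes with X > Y gives 71/52.
E[X | X > Y] = (71/52) / (21/52) = 71/21.

71/21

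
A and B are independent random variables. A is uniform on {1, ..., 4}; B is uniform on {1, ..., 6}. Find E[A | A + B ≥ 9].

11/3

P(A + B ≥ 9) = 1/8.
Summing A·P(x,y) over outcomes with A + B ≥ 9 gives 11/24.
E[A | A + B ≥ 9] = (11/24) / (1/8) = 11/3.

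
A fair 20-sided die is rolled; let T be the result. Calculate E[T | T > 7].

P(T > 7) = 13/20.
E[T | T > 7] = (91/10) / (13/20) = 14.

14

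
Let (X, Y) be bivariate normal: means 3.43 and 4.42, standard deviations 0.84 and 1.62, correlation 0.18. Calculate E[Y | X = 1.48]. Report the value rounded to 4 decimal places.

3.7431

The regression of Y on X has slope ρ·σ_Y/σ_X and passes through (μ_X, μ_Y).
E[Y | X=1.48] = 4.42 + (0.18)·(1.62/0.84)·(1.48 − (3.43)) = 4.42 + (0.34714)·(-1.95) = 3.7431.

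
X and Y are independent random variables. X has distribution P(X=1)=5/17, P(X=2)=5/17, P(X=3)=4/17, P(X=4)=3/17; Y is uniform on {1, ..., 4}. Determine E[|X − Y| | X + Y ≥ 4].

74/53

P(X + Y ≥ 4) = 53/68.
Summing |X−Y|·P(x,y) over outcomes with X + Y ≥ 4 gives 37/34.
E[|X − Y| | X + Y ≥ 4] = (37/34) / (53/68) = 74/53.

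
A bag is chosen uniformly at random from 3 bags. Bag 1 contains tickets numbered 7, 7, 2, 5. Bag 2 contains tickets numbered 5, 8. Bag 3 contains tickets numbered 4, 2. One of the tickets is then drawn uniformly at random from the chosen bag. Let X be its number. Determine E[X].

59/12

E[X | bag 1] = (7+7+2+5)/4 = 21/4.
E[X | bag 2] = (5+8)/2 = 13/2.
E[X | bag 3] = (4+2)/2 = 3.
E[X] = (1/3)·(21/4) + (1/3)·(13/2) + (1/3)·(3) = 59/12.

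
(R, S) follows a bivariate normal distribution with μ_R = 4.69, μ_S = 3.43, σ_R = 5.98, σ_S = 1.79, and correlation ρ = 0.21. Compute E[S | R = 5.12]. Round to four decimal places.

The regression of S on R has slope ρ·σ_S/σ_R and passes through (μ_R, μ_S).
E[S | R=5.12] = 3.43 + (0.21)·(1.79/5.98)·(5.12 − (4.69)) = 3.43 + (0.06286)·(0.43) = 3.4570.

3.4570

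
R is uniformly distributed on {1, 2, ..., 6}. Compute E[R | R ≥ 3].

9/2

Given R ≥ 3, R is equally likely to be any of {3, 4, 5, 6}.
E[R | R ≥ 3] = (3 + 4 + 5 + 6) / 4 = 9/2.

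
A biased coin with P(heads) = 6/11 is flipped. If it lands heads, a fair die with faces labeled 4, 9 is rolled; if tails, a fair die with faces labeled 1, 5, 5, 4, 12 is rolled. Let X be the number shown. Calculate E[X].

6

E[X | heads] = (4+9)/2 = 13/2.
E[X | tails] = (1+5+5+4+12)/5 = 27/5.
E[X] = (6/11)·(13/2) + (5/11)·(27/5) = 6.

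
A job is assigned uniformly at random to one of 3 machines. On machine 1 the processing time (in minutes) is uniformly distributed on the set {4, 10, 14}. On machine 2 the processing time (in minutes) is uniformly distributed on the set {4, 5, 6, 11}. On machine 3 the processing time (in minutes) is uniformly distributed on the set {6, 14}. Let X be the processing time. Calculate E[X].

E[X | machine 1] = (4+10+14)/3 = 28/3.
E[X | machine 2] = (4+5+6+11)/4 = 13/2.
E[X | machine 3] = (6+14)/2 = 10.
By the law of total expectation,
E[X] = (1/3)·(28/3) + (1/3)·(13/2) + (1/3)·(10) = 155/18.

155/18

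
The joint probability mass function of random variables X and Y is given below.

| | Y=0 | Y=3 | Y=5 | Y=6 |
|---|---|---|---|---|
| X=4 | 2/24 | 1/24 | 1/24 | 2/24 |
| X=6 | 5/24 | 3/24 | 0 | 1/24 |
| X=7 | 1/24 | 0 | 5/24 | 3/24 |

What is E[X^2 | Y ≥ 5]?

P(Y ≥ 5) = 1/2.
Summing X^2·P(X=x,Y=y) over the conditioning event gives 119/6.
E[X^2 | Y ≥ 5] = (119/6) / (1/2) = 119/3.

119/3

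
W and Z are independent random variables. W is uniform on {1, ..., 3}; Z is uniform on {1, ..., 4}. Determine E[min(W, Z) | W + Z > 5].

8/3

P(W + Z > 5) = 1/4.
Summing min(W,Z)·P(x,y) over outcomes with W + Z > 5 gives 2/3.
E[min(W, Z) | W + Z > 5] = (2/3) / (1/4) = 8/3.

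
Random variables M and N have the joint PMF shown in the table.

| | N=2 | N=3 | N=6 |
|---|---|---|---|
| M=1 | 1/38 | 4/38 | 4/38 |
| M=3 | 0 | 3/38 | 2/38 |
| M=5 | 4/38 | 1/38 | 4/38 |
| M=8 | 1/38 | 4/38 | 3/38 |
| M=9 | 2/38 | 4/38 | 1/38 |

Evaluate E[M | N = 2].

47/8

P(N = 2) = 4/19.
Σ M·P over the event = 1·(1/38) + 5·(4/38) + 8·(1/38) + 9·(2/38) = 47/38.
E[M | N = 2] = (47/38) / (4/19) = 47/8.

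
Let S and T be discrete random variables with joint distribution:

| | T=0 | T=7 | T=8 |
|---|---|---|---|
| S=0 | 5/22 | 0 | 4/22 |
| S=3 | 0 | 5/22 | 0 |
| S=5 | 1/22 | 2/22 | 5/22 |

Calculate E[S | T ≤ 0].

5/6

P(T ≤ 0) = 3/11.
Σ S·P over the event = 0·(5/22) + 5·(1/22) = 5/22.
E[S | T ≤ 0] = (5/22) / (3/11) = 5/6.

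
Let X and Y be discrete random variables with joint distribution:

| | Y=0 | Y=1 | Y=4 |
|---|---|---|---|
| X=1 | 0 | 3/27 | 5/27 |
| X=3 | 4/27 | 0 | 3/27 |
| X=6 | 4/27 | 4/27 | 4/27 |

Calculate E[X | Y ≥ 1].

P(Y ≥ 1) = 19/27.
Σ X·P over the event = 1·(3/27) + 1·(5/27) + 3·(3/27) + 6·(4/27) + 6·(4/27) = 65/27.
E[X | Y ≥ 1] = (65/27) / (19/27) = 65/19.

65/19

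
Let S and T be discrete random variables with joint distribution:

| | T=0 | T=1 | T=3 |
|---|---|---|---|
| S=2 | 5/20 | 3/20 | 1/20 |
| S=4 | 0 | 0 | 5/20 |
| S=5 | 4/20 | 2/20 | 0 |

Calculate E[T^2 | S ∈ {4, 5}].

P(S ∈ {4, 5}) = 11/20.
Σ T^2·P over the event = 9·(5/20) + 0·(4/20) + 1·(2/20) = 47/20.
E[T^2 | S ∈ {4, 5}] = (47/20) / (11/20) = 47/11.

47/11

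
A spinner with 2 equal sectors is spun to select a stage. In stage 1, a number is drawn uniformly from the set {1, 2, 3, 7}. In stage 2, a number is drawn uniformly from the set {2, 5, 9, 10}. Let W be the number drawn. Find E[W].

E[W | stage 1] = (1+2+3+7)/4 = 13/4.
E[W | stage 2] = (2+5+9+10)/4 = 13/2.
E[W] = (1/2)·(13/4) + (1/2)·(13/2) = 39/8.

39/8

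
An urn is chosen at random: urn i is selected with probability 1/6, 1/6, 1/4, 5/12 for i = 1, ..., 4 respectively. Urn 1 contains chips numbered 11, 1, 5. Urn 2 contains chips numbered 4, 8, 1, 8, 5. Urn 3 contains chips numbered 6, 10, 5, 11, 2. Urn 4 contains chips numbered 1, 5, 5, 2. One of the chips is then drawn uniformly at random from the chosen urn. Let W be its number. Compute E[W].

3503/720

E[W | urn 1] = (11+1+5)/3 = 17/3.
E[W | urn 2] = (4+8+1+8+5)/5 = 26/5.
E[W | urn 3] = (6+10+5+11+2)/5 = 34/5.
E[W | urn 4] = (1+5+5+2)/4 = 13/4.
By the law of total expectation,
E[W] = (1/6)·(17/3) + (1/6)·(26/5) + (1/4)·(34/5) + (5/12)·(13/4) = 3503/720.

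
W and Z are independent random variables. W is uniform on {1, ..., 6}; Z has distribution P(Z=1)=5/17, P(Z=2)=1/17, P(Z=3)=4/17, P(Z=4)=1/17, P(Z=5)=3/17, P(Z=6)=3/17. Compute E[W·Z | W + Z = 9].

206/11

P(W + Z = 9) = 11/102.
Summing WZ·P(x,y) over outcomes with W + Z = 9 gives 103/51.
E[W·Z | W + Z = 9] = (103/51) / (11/102) = 206/11.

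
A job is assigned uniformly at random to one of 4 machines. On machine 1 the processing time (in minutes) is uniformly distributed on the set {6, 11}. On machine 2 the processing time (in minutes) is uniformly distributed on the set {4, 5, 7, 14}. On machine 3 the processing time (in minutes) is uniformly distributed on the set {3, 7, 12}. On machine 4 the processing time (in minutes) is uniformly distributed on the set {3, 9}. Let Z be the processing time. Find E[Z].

E[Z | machine 1] = (6+11)/2 = 17/2.
E[Z | machine 2] = (4+5+7+14)/4 = 15/2.
E[Z | machine 3] = (3+7+12)/3 = 22/3.
E[Z | machine 4] = (3+9)/2 = 6.
E[Z] = (1/4)·(17/2) + (1/4)·(15/2) + (1/4)·(22/3) + (1/4)·(6) = 22/3.

22/3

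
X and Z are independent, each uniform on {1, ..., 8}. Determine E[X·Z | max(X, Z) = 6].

216/11

P(max(X, Z) = 6) = 11/64.
Summing XZ·P(x,y) over outcomes with max(X, Z) = 6 gives 27/8.
E[X·Z | max(X, Z) = 6] = (27/8) / (11/64) = 216/11.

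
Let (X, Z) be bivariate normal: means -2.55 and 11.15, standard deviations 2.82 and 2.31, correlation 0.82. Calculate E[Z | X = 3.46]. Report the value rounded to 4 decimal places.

The regression of Z on X has slope ρ·σ_Z/σ_X and passes through (μ_X, μ_Z).
E[Z | X=3.46] = 11.15 + (0.82)·(2.31/2.82)·(3.46 − (-2.55)) = 11.15 + (0.6717)·(6.01) = 15.1869.

15.1869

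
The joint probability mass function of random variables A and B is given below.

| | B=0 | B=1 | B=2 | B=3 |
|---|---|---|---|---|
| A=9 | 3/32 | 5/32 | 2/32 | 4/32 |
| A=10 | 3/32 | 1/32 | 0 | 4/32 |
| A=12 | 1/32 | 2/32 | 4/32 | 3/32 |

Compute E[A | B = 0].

69/7

P(B = 0) = 7/32.
Σ A·P over the event = 9·(3/32) + 10·(3/32) + 12·(1/32) = 69/32.
E[A | B = 0] = (69/32) / (7/32) = 69/7.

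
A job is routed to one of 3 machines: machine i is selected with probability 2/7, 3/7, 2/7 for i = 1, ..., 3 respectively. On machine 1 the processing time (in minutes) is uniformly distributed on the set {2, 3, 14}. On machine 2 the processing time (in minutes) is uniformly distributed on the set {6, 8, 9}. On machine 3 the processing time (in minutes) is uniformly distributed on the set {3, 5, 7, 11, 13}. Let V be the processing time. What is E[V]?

769/105

E[V | machine 1] = (2+3+14)/3 = 19/3.
E[V | machine 2] = (6+8+9)/3 = 23/3.
E[V | machine 3] = (3+5+7+11+13)/5 = 39/5.
E[V] = (2/7)·(19/3) + (3/7)·(23/3) + (2/7)·(39/5) = 769/105.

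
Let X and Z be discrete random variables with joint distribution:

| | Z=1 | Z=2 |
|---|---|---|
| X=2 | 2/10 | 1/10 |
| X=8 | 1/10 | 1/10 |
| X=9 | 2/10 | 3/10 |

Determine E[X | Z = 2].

37/5

P(Z = 2) = 1/2.
Σ X·P over the event = 2·(1/10) + 8·(1/10) + 9·(3/10) = 37/10.
E[X | Z = 2] = (37/10) / (1/2) = 37/5.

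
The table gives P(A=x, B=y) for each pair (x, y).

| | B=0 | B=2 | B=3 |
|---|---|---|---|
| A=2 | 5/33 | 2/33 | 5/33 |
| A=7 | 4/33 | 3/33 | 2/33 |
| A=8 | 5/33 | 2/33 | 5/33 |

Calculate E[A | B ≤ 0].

P(B ≤ 0) = 14/33.
Σ A·P over the event = 2·(5/33) + 7·(4/33) + 8·(5/33) = 26/11.
E[A | B ≤ 0] = (26/11) / (14/33) = 39/7.

39/7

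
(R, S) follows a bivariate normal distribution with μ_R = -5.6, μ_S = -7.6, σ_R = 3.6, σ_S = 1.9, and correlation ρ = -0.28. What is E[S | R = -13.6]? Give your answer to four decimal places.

-6.4178

For a bivariate normal, E[S | R=x] = μ_S + ρ·(σ_S/σ_R)·(x − μ_R).
E[S | R=-13.6] = -7.6 + (-0.28)·(1.9/3.6)·(-13.6 − (-5.6)) = -7.6 + (-0.14778)·(-8) = -6.4178.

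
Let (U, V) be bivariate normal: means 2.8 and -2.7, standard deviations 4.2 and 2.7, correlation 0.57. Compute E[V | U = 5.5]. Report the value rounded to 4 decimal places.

The regression of V on U has slope ρ·σ_V/σ_U and passes through (μ_U, μ_V).
E[V | U=5.5] = -2.7 + (0.57)·(2.7/4.2)·(5.5 − (2.8)) = -2.7 + (0.36643)·(2.7) = -1.7106.

-1.7106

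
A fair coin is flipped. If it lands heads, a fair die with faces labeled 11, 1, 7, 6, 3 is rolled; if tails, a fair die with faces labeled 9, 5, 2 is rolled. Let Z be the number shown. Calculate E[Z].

82/15

E[Z | heads] = (11+1+7+6+3)/5 = 28/5.
E[Z | tails] = (9+5+2)/3 = 16/3.
By the law of total expectation,
E[Z] = (1/2)·(28/5) + (1/2)·(16/3) = 82/15.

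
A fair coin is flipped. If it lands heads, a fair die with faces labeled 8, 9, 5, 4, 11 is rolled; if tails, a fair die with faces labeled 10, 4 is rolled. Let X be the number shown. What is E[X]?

E[X | heads] = (8+9+5+4+11)/5 = 37/5.
E[X | tails] = (10+4)/2 = 7.
E[X] = (1/2)·(37/5) + (1/2)·(7) = 36/5.

36/5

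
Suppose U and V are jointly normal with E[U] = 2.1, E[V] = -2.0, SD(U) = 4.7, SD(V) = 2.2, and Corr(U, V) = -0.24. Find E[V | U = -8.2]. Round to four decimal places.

For a bivariate normal, E[V | U=x] = μ_V + ρ·(σ_V/σ_U)·(x − μ_U).
E[V | U=-8.2] = -2.0 + (-0.24)·(2.2/4.7)·(-8.2 − (2.1)) = -2.0 + (-0.11234)·(-10.3) = -0.8429.

-0.8429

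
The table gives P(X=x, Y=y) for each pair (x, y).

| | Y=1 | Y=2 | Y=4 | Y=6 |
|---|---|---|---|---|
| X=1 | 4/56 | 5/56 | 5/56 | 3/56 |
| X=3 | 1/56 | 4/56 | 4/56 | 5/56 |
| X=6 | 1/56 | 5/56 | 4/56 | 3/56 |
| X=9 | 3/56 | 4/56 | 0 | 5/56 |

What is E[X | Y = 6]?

81/16

P(Y = 6) = 2/7.
Σ X·P over the event = 1·(3/56) + 3·(5/56) + 6·(3/56) + 9·(5/56) = 81/56.
E[X | Y = 6] = (81/56) / (2/7) = 81/16.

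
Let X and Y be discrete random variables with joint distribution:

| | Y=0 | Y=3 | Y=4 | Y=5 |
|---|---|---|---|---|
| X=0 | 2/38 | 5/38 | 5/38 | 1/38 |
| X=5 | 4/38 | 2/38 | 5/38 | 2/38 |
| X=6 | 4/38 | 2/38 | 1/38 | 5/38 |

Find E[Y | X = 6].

P(X = 6) = 6/19.
Σ Y·P over the event = 0·(4/38) + 3·(2/38) + 4·(1/38) + 5·(5/38) = 35/38.
E[Y | X = 6] = (35/38) / (6/19) = 35/12.

35/12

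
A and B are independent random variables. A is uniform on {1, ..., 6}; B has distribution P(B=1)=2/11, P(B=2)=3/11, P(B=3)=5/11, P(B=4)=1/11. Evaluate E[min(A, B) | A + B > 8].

P(A + B > 8) = 7/66.
Summing min(A,B)·P(x,y) over outcomes with A + B > 8 gives 23/66.
E[min(A, B) | A + B > 8] = (23/66) / (7/66) = 23/7.

23/7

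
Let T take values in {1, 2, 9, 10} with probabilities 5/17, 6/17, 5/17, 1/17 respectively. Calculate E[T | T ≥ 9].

P(T ≥ 9) = 6/17.
Σ over the event: 9·5/17 + 10·1/17 = 55/17.
E[T | T ≥ 9] = (55/17) / (6/17) = 55/6.

55/6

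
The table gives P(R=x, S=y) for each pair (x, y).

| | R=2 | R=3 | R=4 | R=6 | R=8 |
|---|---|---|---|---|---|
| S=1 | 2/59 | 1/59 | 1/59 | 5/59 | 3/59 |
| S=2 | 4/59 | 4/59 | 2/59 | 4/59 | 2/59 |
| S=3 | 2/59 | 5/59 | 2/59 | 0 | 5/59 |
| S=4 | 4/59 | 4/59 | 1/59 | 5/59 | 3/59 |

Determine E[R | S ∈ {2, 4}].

P(S ∈ {2, 4}) = 33/59.
Summing R·P(R=x,S=y) over the conditioning event gives 146/59.
E[R | S ∈ {2, 4}] = (146/59) / (33/59) = 146/33.

146/33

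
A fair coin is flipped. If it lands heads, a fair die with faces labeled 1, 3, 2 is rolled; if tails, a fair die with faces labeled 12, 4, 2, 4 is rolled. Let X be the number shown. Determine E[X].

15/4

E[X | heads] = (1+3+2)/3 = 2.
E[X | tails] = (12+4+2+4)/4 = 11/2.
By the law of total expectation,
E[X] = (1/2)·(2) + (1/2)·(11/2) = 15/4.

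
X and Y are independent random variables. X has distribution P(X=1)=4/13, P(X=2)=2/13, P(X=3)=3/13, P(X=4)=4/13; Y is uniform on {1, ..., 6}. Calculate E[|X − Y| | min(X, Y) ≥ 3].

17/14

P(min(X, Y) ≥ 3) = 14/39.
Summing |X−Y|·P(x,y) over outcomes with min(X, Y) ≥ 3 gives 17/39.
E[|X − Y| | min(X, Y) ≥ 3] = (17/39) / (14/39) = 17/14.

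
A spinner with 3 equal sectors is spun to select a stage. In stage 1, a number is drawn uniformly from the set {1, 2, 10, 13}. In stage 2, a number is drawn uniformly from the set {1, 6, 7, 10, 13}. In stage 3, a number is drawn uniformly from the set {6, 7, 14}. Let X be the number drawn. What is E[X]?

E[X | stage 1] = (1+2+10+13)/4 = 13/2.
E[X | stage 2] = (1+6+7+10+13)/5 = 37/5.
E[X | stage 3] = (6+7+14)/3 = 9.
By the law of total expectation,
E[X] = (1/3)·(13/2) + (1/3)·(37/5) + (1/3)·(9) = 229/30.

229/30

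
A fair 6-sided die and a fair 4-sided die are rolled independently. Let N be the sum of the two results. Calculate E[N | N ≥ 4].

136/21

P(N ≥ 4) = 7/8.
Σ over the event: 4·1/8 + 5·1/6 + 6·1/6 + 7·1/6 + 8·1/8 + 9·1/12 + 10·1/24 = 17/3.
E[N | N ≥ 4] = (17/3) / (7/8) = 136/21.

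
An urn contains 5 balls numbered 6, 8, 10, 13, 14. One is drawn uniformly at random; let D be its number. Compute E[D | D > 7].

P(D > 7) = 4/5.
Σ over the event: 8·1/5 + 10·1/5 + 13·1/5 + 14·1/5 = 9.
E[D | D > 7] = (9) / (4/5) = 45/4.

45/4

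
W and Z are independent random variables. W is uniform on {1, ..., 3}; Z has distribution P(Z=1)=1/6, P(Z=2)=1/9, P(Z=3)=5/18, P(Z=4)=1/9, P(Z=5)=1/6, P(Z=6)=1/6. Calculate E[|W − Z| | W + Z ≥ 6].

23/9

P(W + Z ≥ 6) = 1/2.
Summing |W−Z|·P(x,y) over outcomes with W + Z ≥ 6 gives 23/18.
E[|W − Z| | W + Z ≥ 6] = (23/18) / (1/2) = 23/9.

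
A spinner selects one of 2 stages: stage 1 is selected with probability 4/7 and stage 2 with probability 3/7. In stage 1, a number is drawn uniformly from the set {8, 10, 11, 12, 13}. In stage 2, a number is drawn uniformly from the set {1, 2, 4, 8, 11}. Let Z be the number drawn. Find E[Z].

E[Z | stage 1] = (8+10+11+12+13)/5 = 54/5.
E[Z | stage 2] = (1+2+4+8+11)/5 = 26/5.
By the law of total expectation,
E[Z] = (4/7)·(54/5) + (3/7)·(26/5) = 42/5.

42/5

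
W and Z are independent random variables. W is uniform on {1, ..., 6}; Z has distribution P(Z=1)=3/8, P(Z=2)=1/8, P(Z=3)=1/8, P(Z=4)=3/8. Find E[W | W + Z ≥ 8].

P(W + Z ≥ 8) = 1/4.
Summing W·P(x,y) over outcomes with W + Z ≥ 8 gives 31/24.
E[W | W + Z ≥ 8] = (31/24) / (1/4) = 31/6.

31/6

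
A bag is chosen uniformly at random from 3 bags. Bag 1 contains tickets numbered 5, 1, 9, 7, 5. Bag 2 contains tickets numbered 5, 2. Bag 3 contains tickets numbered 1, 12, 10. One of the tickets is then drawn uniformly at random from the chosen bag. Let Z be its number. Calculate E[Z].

497/90

E[Z | bag 1] = (5+1+9+7+5)/5 = 27/5.
E[Z | bag 2] = (5+2)/2 = 7/2.
E[Z | bag 3] = (1+12+10)/3 = 23/3.
By the law of total expectation,
E[Z] = (1/3)·(27/5) + (1/3)·(7/2) + (1/3)·(23/3) = 497/90.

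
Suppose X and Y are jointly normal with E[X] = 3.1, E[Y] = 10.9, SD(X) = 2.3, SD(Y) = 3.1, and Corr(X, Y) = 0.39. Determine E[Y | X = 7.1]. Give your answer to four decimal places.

For a bivariate normal, E[Y | X=x] = μ_Y + ρ·(σ_Y/σ_X)·(x − μ_X).
E[Y | X=7.1] = 10.9 + (0.39)·(3.1/2.3)·(7.1 − (3.1)) = 10.9 + (0.52565)·(4) = 13.0026.

13.0026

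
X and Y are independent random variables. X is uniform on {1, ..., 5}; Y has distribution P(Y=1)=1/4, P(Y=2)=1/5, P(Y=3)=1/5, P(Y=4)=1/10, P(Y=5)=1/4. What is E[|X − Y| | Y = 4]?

7/5

P(Y = 4) = 1/10.
Summing |X−Y|·P(x,y) over outcomes with Y = 4 gives 7/50.
E[|X − Y| | Y = 4] = (7/50) / (1/10) = 7/5.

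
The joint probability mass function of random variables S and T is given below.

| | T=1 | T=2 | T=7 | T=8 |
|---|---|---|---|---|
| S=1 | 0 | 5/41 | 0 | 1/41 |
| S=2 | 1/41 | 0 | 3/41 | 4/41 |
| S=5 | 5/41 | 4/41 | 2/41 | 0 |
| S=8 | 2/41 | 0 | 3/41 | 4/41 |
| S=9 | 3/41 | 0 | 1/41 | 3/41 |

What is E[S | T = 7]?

49/9

P(T = 7) = 9/41.
Σ S·P over the event = 2·(3/41) + 5·(2/41) + 8·(3/41) + 9·(1/41) = 49/41.
E[S | T = 7] = (49/41) / (9/41) = 49/9.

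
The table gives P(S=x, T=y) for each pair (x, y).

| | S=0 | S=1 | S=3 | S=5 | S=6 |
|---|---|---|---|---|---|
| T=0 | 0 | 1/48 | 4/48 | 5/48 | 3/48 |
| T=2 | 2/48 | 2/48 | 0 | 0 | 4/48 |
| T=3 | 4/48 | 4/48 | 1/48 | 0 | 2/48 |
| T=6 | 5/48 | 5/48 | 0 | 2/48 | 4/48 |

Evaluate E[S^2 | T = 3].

P(T = 3) = 11/48.
Σ S^2·P over the event = 0·(4/48) + 1·(4/48) + 9·(1/48) + 36·(2/48) = 85/48.
E[S^2 | T = 3] = (85/48) / (11/48) = 85/11.

85/11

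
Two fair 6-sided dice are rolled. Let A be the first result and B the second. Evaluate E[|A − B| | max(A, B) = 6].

P(max(A, B) = 6) = 11/36.
Summing |A−B|·P(x,y) over outcomes with max(A, B) = 6 gives 5/6.
E[|A − B| | max(A, B) = 6] = (5/6) / (11/36) = 30/11.

30/11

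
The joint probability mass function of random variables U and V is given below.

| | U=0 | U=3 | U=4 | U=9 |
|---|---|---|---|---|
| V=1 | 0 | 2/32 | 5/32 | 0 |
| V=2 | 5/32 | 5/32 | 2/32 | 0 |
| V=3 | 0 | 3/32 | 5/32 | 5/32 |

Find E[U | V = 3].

74/13

P(V = 3) = 13/32.
Σ U·P over the event = 3·(3/32) + 4·(5/32) + 9·(5/32) = 37/16.
E[U | V = 3] = (37/16) / (13/32) = 74/13.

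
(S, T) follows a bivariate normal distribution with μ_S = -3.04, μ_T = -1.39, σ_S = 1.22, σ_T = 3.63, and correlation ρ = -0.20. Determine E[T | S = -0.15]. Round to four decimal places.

-3.1098

The regression of T on S has slope ρ·σ_T/σ_S and passes through (μ_S, μ_T).
E[T | S=-0.15] = -1.39 + (-0.20)·(3.63/1.22)·(-0.15 − (-3.04)) = -1.39 + (-0.59508)·(2.89) = -3.1098.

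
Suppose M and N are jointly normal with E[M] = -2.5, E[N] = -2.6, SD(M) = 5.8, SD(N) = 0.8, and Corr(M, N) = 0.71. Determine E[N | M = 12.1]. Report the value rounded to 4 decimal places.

-1.1702

E[N | M=x] = μ_N + ρ(σ_N/σ_M)(x − μ_M) for jointly normal variables.
E[N | M=12.1] = -2.6 + (0.71)·(0.8/5.8)·(12.1 − (-2.5)) = -2.6 + (0.097931)·(14.6) = -1.1702.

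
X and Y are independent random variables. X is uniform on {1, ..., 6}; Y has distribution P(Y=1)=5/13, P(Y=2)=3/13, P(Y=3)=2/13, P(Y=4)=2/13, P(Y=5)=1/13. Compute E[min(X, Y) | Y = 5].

P(Y = 5) = 1/13.
Summing min(X,Y)·P(x,y) over outcomes with Y = 5 gives 10/39.
E[min(X, Y) | Y = 5] = (10/39) / (1/13) = 10/3.

10/3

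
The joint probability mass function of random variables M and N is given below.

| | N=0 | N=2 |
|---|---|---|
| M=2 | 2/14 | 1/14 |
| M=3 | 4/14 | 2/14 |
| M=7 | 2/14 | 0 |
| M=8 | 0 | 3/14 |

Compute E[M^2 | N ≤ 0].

71/4

P(N ≤ 0) = 4/7.
Σ M^2·P over the event = 4·(2/14) + 9·(4/14) + 49·(2/14) = 71/7.
E[M^2 | N ≤ 0] = (71/7) / (4/7) = 71/4.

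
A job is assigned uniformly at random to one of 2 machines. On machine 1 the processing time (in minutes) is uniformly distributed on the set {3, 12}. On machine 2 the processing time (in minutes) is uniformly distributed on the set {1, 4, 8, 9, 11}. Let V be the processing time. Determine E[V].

141/20

E[V | machine 1] = (3+12)/2 = 15/2.
E[V | machine 2] = (1+4+8+9+11)/5 = 33/5.
By the law of total expectation,
E[V] = (1/2)·(15/2) + (1/2)·(33/5) = 141/20.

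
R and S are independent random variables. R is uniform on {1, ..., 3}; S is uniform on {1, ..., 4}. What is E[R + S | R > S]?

4

Outcomes with R > S: (2,1), (3,1), (3,2), each with probability 1/12.
E[R + S | R > S] = (3 + 4 + 5) / 3 = 4.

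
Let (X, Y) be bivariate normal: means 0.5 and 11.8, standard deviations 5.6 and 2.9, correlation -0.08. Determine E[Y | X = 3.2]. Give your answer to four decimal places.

For a bivariate normal, E[Y | X=x] = μ_Y + ρ·(σ_Y/σ_X)·(x − μ_X).
E[Y | X=3.2] = 11.8 + (-0.08)·(2.9/5.6)·(3.2 − (0.5)) = 11.8 + (-0.041429)·(2.7) = 11.6881.

11.6881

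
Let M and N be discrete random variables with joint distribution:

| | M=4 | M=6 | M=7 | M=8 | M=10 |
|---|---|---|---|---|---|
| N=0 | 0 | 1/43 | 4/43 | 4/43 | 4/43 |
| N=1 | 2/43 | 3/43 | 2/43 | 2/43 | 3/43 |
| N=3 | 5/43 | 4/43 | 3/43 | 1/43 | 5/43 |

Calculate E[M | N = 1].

43/6

P(N = 1) = 12/43.
Σ M·P over the event = 4·(2/43) + 6·(3/43) + 7·(2/43) + 8·(2/43) + 10·(3/43) = 2.
E[M | N = 1] = (2) / (12/43) = 43/6.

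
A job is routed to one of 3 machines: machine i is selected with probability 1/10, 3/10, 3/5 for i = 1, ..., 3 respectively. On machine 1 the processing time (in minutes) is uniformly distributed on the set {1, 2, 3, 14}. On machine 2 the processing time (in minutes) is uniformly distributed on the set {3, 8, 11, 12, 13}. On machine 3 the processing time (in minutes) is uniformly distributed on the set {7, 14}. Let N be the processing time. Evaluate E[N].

E[N | machine 1] = (1+2+3+14)/4 = 5.
E[N | machine 2] = (3+8+11+12+13)/5 = 47/5.
E[N | machine 3] = (7+14)/2 = 21/2.
By the law of total expectation,
E[N] = (1/10)·(5) + (3/10)·(47/5) + (3/5)·(21/2) = 481/50.

481/50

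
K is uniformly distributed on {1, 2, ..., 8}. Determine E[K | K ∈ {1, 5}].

3

P(K ∈ {1, 5}) = 1/4.
Σ over the event: 1·1/8 + 5·1/8 = 3/4.
E[K | K ∈ {1, 5}] = (3/4) / (1/4) = 3.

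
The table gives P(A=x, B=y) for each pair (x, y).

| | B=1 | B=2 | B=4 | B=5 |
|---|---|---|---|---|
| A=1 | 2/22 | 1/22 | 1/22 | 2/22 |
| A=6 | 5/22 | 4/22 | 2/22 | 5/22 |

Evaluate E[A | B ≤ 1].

32/7

P(B ≤ 1) = 7/22.
Σ A·P over the event = 1·(2/22) + 6·(5/22) = 16/11.
E[A | B ≤ 1] = (16/11) / (7/22) = 32/7.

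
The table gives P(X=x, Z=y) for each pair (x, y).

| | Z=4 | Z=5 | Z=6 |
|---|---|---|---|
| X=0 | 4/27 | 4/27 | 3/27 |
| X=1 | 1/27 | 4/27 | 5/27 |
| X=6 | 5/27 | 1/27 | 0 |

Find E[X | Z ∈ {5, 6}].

15/17

P(Z ∈ {5, 6}) = 17/27.
Σ X·P over the event = 0·(4/27) + 0·(3/27) + 1·(4/27) + 1·(5/27) + 6·(1/27) = 5/9.
E[X | Z ∈ {5, 6}] = (5/9) / (17/27) = 15/17.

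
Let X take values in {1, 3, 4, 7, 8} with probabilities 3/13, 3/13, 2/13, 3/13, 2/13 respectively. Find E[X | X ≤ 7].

41/11

P(X ≤ 7) = 11/13.
Σ over the event: 1·3/13 + 3·3/13 + 4·2/13 + 7·3/13 = 41/13.
E[X | X ≤ 7] = (41/13) / (11/13) = 41/11.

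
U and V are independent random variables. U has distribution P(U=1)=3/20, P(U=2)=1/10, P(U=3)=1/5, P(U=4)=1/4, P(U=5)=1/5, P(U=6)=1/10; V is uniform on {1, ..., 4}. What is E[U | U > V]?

216/49

P(U > V) = 49/80.
Summing U·P(x,y) over outcomes with U > V gives 27/10.
E[U | U > V] = (27/10) / (49/80) = 216/49.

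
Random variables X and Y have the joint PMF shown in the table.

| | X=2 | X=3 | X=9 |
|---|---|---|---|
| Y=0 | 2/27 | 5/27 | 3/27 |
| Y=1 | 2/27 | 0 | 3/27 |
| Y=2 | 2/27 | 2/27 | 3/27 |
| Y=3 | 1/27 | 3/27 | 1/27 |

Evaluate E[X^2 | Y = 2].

P(Y = 2) = 7/27.
Σ X^2·P over the event = 4·(2/27) + 9·(2/27) + 81·(3/27) = 269/27.
E[X^2 | Y = 2] = (269/27) / (7/27) = 269/7.

269/7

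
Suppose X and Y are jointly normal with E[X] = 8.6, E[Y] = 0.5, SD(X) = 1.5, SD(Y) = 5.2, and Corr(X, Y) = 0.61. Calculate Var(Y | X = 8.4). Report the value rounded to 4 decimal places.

Var(Y | X=x) = (1 − ρ²)·σ_Y².
Var(Y | X=8.4) = (5.2)²·(1 − (0.61)²) = 27.04·0.6279 = 16.9784.

16.9784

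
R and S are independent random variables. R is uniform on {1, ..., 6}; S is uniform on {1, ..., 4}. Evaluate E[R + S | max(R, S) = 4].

44/7

Outcomes with max(R, S) = 4: (1,4), (2,4), (3,4), (4,1), (4,2), (4,3), (4,4), each with probability 1/24.
E[R + S | max(R, S) = 4] = (5 + 6 + 7 + 5 + 6 + 7 + 8) / 7 = 44/7.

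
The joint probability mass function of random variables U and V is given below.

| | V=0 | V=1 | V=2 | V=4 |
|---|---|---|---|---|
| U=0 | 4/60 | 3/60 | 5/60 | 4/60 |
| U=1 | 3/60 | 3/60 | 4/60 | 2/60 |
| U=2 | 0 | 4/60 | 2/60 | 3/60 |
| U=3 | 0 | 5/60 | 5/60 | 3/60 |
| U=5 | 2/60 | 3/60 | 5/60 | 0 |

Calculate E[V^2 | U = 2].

P(U = 2) = 3/20.
Σ V^2·P over the event = 1·(4/60) + 4·(2/60) + 16·(3/60) = 1.
E[V^2 | U = 2] = (1) / (3/20) = 20/3.

20/3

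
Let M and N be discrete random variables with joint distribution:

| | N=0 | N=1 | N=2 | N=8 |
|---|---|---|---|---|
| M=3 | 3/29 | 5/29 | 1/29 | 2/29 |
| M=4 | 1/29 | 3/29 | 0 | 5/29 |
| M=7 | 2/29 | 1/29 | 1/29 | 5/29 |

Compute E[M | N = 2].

P(N = 2) = 2/29.
Summing M·P(M=x,N=y) over the conditioning event gives 10/29.
E[M | N = 2] = (10/29) / (2/29) = 5.

5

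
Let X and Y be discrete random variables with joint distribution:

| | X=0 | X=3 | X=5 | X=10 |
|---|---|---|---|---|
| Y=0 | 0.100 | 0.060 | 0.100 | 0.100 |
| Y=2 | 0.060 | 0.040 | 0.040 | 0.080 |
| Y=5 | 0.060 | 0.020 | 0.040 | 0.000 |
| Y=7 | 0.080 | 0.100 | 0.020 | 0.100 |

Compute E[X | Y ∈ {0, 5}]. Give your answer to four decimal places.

4.0417

P(Y ∈ {0, 5}) = 0.480.
Σ X·P over the event = 0·(0.100) + 0·(0.060) + 3·(0.060) + 3·(0.020) + 5·(0.100) + 5·(0.040) + 10·(0.100) = 1.940.
E[X | Y ∈ {0, 5}] = (1.940) / (0.480) = 4.0417.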